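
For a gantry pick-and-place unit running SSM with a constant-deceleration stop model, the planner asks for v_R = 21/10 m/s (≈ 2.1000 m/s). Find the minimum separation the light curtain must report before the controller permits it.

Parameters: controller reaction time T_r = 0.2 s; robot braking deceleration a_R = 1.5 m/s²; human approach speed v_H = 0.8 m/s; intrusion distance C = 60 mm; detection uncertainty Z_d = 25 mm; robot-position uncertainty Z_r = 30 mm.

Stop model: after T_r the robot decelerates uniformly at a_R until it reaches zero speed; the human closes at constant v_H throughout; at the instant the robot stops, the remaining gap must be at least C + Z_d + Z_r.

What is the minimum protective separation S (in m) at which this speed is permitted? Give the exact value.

S_min = 657/200 m = 3.2850 m

braking lasts T_s = (21/10)/(3/2) = 1.4000 s
robot in T_r: 2.1000·0.2000 = 0.4200 m
robot under decel: 2.1000²/(2·1.5000) = 1.4700 m
human closes 0.8000·1.6000 = 1.2800 m
margins: 0.0600+0.0250+0.0300 = 0.1150 m
S_min ≈ 0.4200+1.4700+1.2800+0.1150  ⇒  S_min = 657/200 m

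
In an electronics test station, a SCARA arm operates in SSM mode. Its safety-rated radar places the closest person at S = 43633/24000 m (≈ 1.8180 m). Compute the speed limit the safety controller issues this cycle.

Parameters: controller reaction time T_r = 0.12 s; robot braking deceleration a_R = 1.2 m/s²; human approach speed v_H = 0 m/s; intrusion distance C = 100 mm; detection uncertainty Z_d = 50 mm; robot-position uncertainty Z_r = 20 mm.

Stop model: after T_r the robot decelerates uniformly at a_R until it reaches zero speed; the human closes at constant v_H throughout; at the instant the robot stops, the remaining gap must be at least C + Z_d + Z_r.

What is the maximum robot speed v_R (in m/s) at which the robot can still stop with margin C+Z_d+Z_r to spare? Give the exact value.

v_R_max = 37/20 m/s = 1.8500 m/s

at the boundary: (5/12)·v² + (3/25)·v + (-39553/24000) = 0
  disc = (3/25)² − 4·(5/12)·(-39553/24000) = 994009/360000 ; √disc = 997/600
  v_R = (−(3/25) + 997/600) / (2·(5/12)) = 37/20 m/s
check:
stop time T_s = (37/20)/(6/5) = 1.5417 s
reaction-phase robot travel = 1.8500·0.1200 = 0.2220 m
braking distance = 1.8500²/(2·1.2000) = 1.4260 m
human over T_r+T_s: 0.0000·(0.1200+1.5417) = 0.0000 m
C+Z_d+Z_r = 0.1000+0.0500+0.0200 = 0.1700 m
sum ≈ 0.2220+1.4260+0.0000+0.1700 ≈ 1.8180 m = S ✓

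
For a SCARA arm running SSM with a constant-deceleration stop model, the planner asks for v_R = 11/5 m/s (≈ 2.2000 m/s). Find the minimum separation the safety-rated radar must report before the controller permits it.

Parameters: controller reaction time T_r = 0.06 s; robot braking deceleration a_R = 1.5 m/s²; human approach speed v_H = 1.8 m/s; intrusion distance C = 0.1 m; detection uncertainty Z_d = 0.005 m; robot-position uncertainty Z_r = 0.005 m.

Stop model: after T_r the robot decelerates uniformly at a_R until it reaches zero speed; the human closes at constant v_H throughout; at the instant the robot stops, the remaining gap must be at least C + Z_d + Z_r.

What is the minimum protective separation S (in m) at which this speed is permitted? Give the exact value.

braking lasts T_s = (11/5)/(3/2) = 1.4667 s
reaction-phase robot travel = 2.2000·0.0600 = 0.1320 m
robot covers 2.2000·1.4667 − ½·1.5000·1.4667² = 1.6133 m while stopping
human over T_r+T_s: 1.8000·(0.0600+1.4667) = 2.7480 m
margins: 0.1000+0.0050+0.0050 = 0.1100 m
S_min ≈ 0.1320+1.6133+2.7480+0.1100  ⇒  S_min = 1381/300 m

S_min = 1381/300 m = 4.6033 m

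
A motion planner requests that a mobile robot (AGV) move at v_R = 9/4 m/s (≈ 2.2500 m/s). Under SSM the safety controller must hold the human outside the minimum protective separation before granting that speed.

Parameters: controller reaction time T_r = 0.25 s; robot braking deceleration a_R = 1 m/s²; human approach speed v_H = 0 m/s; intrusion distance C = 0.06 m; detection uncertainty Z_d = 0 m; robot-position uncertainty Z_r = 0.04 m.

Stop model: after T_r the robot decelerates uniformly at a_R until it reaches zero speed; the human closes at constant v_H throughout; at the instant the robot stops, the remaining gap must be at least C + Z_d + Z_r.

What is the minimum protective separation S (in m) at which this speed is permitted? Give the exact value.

S_min = 511/160 m = 3.1938 m

T_s = v_R/a_R = (9/4)/1 = 2.2500 s
reaction-phase robot travel = 2.2500·0.2500 = 0.5625 m
braking distance = 2.2500²/(2·1.0000) = 2.5312 m
person approaches 0.0000·(0.2500+2.2500) = 0.0000 m
residual clearance needed = 0.0600+0.0000+0.0400 = 0.1000 m
S_min ≈ 0.5625+2.5312+0.0000+0.1000  ⇒  S_min = 511/160 m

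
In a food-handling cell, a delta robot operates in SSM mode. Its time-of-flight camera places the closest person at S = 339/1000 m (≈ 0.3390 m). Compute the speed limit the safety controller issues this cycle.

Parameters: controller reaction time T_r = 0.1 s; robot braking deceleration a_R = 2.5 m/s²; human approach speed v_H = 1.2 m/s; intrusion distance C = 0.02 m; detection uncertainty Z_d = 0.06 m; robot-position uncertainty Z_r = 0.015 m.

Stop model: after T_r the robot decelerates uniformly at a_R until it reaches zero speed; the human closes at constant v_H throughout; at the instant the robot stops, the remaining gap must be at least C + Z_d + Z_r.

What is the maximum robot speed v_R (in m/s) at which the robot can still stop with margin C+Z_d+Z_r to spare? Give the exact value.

at the boundary: (1/5)·v² + (29/50)·v + (-31/250) = 0
  disc = (29/50)² − 4·(1/5)·(-31/250) = 1089/2500 ; √disc = 33/50
  v_R = (−(29/50) + 33/50) / (2·(1/5)) = 1/5 m/s
check:
braking lasts T_s = (1/5)/(5/2) = 0.0800 s
reaction-phase robot travel = 0.2000·0.1000 = 0.0200 m
robot covers 0.2000·0.0800 − ½·2.5000·0.0800² = 0.0080 m while stopping
human over T_r+T_s: 1.2000·(0.1000+0.0800) = 0.2160 m
margins: 0.0200+0.0600+0.0150 = 0.0950 m
sum ≈ 0.0200+0.0080+0.2160+0.0950 ≈ 0.3390 m = S ✓

v_R_max = 1/5 m/s = 0.2000 m/s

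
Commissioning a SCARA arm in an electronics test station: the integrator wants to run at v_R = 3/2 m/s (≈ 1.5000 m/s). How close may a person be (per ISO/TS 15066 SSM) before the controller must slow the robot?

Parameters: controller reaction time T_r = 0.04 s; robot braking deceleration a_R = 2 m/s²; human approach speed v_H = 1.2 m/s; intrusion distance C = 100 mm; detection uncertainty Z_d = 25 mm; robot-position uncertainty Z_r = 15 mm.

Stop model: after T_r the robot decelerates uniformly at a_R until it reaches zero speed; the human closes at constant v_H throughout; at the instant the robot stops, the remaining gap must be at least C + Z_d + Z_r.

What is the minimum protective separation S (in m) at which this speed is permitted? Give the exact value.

stop time T_s = (3/2)/2 = 0.7500 s
robot in T_r: 1.5000·0.0400 = 0.0600 m
robot covers 1.5000·0.7500 − ½·2.0000·0.7500² = 0.5625 m while stopping
human closes 1.2000·0.7900 = 0.9480 m
margins: 0.1000+0.0250+0.0150 = 0.1400 m
S_min ≈ 0.0600+0.5625+0.9480+0.1400  ⇒  S_min = 3421/2000 m

S_min = 3421/2000 m = 1.7105 m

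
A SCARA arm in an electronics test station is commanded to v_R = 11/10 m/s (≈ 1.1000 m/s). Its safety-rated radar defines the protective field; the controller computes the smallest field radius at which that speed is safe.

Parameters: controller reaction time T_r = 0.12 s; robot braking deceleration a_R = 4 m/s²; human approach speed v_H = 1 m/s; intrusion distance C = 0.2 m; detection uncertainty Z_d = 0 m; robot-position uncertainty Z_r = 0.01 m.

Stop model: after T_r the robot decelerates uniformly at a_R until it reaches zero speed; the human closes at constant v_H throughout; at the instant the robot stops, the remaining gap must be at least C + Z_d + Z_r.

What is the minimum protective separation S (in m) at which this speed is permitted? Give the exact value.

S_min = 3553/4000 m = 0.8882 m

stop time T_s = (11/10)/4 = 0.2750 s
reaction-phase robot travel = 1.1000·0.1200 = 0.1320 m
robot covers 1.1000·0.2750 − ½·4.0000·0.2750² = 0.1512 m while stopping
person approaches 1.0000·(0.1200+0.2750) = 0.3950 m
C+Z_d+Z_r = 0.2000+0.0000+0.0100 = 0.2100 m
S_min ≈ 0.1320+0.1512+0.3950+0.2100  ⇒  S_min = 3553/4000 m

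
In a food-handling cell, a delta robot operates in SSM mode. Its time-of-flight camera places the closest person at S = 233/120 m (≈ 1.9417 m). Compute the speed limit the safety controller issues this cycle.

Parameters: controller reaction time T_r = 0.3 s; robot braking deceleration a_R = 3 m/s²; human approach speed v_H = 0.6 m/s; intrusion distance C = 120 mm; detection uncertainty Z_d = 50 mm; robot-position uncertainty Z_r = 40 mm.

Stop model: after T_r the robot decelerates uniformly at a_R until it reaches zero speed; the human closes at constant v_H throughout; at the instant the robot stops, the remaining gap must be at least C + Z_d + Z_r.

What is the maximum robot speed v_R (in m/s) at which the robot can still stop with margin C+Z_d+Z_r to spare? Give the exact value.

quadratic (1/6)·v² + (1/2)·v + (-931/600) = 0
  disc = (1/2)² − 4·(1/6)·(-931/600) = 289/225 ; √disc = 17/15
  v_R = (−(1/2) + 17/15) / (2·(1/6)) = 19/10 m/s
check:
braking lasts T_s = (19/10)/3 = 0.6333 s
reaction-phase robot travel = 1.9000·0.3000 = 0.5700 m
robot under decel: 1.9000²/(2·3.0000) = 0.6017 m
person approaches 0.6000·(0.3000+0.6333) = 0.5600 m
residual clearance needed = 0.1200+0.0500+0.0400 = 0.2100 m
sum ≈ 0.5700+0.6017+0.5600+0.2100 ≈ 1.9417 m = S ✓

v_R_max = 19/10 m/s = 1.9000 m/s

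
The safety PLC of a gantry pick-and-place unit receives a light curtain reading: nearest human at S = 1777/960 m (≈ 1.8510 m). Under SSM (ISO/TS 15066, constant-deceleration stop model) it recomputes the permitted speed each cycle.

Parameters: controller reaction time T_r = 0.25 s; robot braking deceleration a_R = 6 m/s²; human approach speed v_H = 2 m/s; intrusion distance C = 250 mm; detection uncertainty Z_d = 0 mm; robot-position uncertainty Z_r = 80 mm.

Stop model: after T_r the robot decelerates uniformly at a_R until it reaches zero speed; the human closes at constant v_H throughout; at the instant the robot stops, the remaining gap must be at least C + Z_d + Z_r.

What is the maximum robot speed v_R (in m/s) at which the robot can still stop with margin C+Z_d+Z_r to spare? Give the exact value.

collect terms ⇒ (1/12)·v_R² + (7/12)·v_R + (-4901/4800) = 0
  disc = (7/12)² − 4·(1/12)·(-4901/4800) = 1089/1600 ; √disc = 33/40
  v_R = (−(7/12) + 33/40) / (2·(1/12)) = 29/20 m/s
check:
stop time T_s = (29/20)/6 = 0.2417 s
reaction-phase robot travel = 1.4500·0.2500 = 0.3625 m
robot covers 1.4500·0.2417 − ½·6.0000·0.2417² = 0.1752 m while stopping
human closes 2.0000·0.4917 = 0.9833 m
margins: 0.2500+0.0000+0.0800 = 0.3300 m
sum ≈ 0.3625+0.1752+0.9833+0.3300 ≈ 1.8510 m = S ✓

v_R_max = 29/20 m/s = 1.4500 m/s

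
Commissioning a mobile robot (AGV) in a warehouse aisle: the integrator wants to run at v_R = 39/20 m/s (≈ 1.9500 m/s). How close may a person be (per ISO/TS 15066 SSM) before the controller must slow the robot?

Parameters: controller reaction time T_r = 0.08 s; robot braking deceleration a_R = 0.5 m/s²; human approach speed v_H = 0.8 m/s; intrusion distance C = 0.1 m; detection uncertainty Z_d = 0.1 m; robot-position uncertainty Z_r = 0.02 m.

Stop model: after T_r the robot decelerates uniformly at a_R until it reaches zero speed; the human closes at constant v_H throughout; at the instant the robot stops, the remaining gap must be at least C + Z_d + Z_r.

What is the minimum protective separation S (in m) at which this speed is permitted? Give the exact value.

stop time T_s = (39/20)/(1/2) = 3.9000 s
robot in T_r: 1.9500·0.0800 = 0.1560 m
robot under decel: 1.9500²/(2·0.5000) = 3.8025 m
human over T_r+T_s: 0.8000·(0.0800+3.9000) = 3.1840 m
residual clearance needed = 0.1000+0.1000+0.0200 = 0.2200 m
S_min ≈ 0.1560+3.8025+3.1840+0.2200  ⇒  S_min = 589/80 m

S_min = 589/80 m = 7.3625 m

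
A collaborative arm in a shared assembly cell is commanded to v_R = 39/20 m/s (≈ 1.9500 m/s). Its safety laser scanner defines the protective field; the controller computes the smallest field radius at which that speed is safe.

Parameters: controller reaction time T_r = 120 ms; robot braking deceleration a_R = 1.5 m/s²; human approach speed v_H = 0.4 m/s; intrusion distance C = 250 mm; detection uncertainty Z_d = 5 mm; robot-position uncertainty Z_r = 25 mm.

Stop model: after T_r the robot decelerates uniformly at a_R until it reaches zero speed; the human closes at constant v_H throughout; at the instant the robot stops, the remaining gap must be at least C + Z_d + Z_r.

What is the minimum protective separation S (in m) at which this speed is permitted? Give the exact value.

T_s = v_R/a_R = (39/20)/(3/2) = 1.3000 s
robot covers v_R·T_r = 1.9500·0.1200 = 0.2340 m before braking
braking distance = 1.9500²/(2·1.5000) = 1.2675 m
human closes 0.4000·1.4200 = 0.5680 m
residual clearance needed = 0.2500+0.0050+0.0250 = 0.2800 m
S_min ≈ 0.2340+1.2675+0.5680+0.2800  ⇒  S_min = 4699/2000 m

S_min = 4699/2000 m = 2.3495 m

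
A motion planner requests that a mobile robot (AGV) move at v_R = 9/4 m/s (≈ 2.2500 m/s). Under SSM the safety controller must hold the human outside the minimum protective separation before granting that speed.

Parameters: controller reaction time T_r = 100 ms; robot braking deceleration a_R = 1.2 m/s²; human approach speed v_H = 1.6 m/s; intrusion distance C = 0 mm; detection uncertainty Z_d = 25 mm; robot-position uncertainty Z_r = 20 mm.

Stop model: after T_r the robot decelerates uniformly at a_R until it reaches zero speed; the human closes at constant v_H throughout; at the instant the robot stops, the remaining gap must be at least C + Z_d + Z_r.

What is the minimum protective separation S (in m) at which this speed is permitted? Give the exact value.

T_s = v_R/a_R = (9/4)/(6/5) = 1.8750 s
robot in T_r: 2.2500·0.1000 = 0.2250 m
braking distance = 2.2500²/(2·1.2000) = 2.1094 m
person approaches 1.6000·(0.1000+1.8750) = 3.1600 m
C+Z_d+Z_r = 0.0000+0.0250+0.0200 = 0.0450 m
S_min ≈ 0.2250+2.1094+3.1600+0.0450  ⇒  S_min = 8863/1600 m

S_min = 8863/1600 m = 5.5394 m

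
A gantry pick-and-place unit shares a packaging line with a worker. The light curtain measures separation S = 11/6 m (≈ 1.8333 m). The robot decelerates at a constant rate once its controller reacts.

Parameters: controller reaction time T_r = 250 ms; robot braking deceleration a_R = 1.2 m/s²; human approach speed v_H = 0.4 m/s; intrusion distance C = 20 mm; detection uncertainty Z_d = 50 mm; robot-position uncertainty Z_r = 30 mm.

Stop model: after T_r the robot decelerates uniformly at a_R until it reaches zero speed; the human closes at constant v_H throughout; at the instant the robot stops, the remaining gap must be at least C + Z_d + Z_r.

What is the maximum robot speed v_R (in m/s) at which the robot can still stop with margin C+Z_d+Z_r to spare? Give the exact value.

v_R_max = 7/5 m/s = 1.4000 m/s

quadratic (5/12)·v² + (7/12)·v + (-49/30) = 0
  disc = (7/12)² − 4·(5/12)·(-49/30) = 49/16 ; √disc = 7/4
  v_R = (−(7/12) + 7/4) / (2·(5/12)) = 7/5 m/s
check:
braking lasts T_s = (7/5)/(6/5) = 1.1667 s
reaction-phase robot travel = 1.4000·0.2500 = 0.3500 m
robot covers 1.4000·1.1667 − ½·1.2000·1.1667² = 0.8167 m while stopping
human over T_r+T_s: 0.4000·(0.2500+1.1667) = 0.5667 m
C+Z_d+Z_r = 0.0200+0.0500+0.0300 = 0.1000 m
sum ≈ 0.3500+0.8167+0.5667+0.1000 ≈ 1.8333 m = S ✓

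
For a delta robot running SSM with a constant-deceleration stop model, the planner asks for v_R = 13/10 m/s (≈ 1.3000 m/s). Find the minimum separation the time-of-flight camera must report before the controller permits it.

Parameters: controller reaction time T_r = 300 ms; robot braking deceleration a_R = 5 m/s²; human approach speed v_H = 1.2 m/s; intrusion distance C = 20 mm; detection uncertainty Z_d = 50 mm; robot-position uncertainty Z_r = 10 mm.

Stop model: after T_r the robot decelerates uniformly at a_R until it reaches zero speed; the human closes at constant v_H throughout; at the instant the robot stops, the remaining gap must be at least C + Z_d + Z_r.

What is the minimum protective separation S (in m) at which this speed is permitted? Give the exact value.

S_min = 1311/1000 m = 1.3110 m

stop time T_s = (13/10)/5 = 0.2600 s
robot in T_r: 1.3000·0.3000 = 0.3900 m
braking distance = 1.3000²/(2·5.0000) = 0.1690 m
human closes 1.2000·0.5600 = 0.6720 m
residual clearance needed = 0.0200+0.0500+0.0100 = 0.0800 m
S_min ≈ 0.3900+0.1690+0.6720+0.0800  ⇒  S_min = 1311/1000 m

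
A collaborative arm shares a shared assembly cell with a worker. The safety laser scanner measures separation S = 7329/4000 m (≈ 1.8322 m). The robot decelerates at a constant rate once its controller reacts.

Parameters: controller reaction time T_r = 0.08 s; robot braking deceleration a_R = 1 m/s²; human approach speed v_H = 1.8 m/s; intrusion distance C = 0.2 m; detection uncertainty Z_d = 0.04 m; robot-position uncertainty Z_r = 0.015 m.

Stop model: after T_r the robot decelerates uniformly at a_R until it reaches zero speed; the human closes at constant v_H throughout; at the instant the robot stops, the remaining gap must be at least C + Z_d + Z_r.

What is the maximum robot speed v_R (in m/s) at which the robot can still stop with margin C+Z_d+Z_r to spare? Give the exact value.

collect terms ⇒ (1/2)·v_R² + (47/25)·v_R + (-5733/4000) = 0
  disc = (47/25)² − 4·(1/2)·(-5733/4000) = 64009/10000 ; √disc = 253/100
  v_R = (−(47/25) + 253/100) / (2·(1/2)) = 13/20 m/s
check:
stop time T_s = (13/20)/1 = 0.6500 s
robot covers v_R·T_r = 0.6500·0.0800 = 0.0520 m before braking
braking distance = 0.6500²/(2·1.0000) = 0.2112 m
human over T_r+T_s: 1.8000·(0.0800+0.6500) = 1.3140 m
margins: 0.2000+0.0400+0.0150 = 0.2550 m
sum ≈ 0.0520+0.2112+1.3140+0.2550 ≈ 1.8322 m = S ✓

v_R_max = 13/20 m/s = 0.6500 m/s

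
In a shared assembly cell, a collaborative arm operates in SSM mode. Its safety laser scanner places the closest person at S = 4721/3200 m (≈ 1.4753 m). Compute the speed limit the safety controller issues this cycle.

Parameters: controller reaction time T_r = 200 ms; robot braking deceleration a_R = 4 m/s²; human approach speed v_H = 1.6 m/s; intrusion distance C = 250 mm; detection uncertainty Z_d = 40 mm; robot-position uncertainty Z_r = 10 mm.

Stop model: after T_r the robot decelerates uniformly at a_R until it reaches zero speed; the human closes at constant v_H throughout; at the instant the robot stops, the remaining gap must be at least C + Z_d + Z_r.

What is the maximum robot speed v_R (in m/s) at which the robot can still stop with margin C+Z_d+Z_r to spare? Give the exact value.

v_R_max = 23/20 m/s = 1.1500 m/s

collect terms ⇒ (1/8)·v_R² + (3/5)·v_R + (-2737/3200) = 0
  disc = (3/5)² − 4·(1/8)·(-2737/3200) = 5041/6400 ; √disc = 71/80
  v_R = (−(3/5) + 71/80) / (2·(1/8)) = 23/20 m/s
check:
braking lasts T_s = (23/20)/4 = 0.2875 s
robot in T_r: 1.1500·0.2000 = 0.2300 m
robot covers 1.1500·0.2875 − ½·4.0000·0.2875² = 0.1653 m while stopping
person approaches 1.6000·(0.2000+0.2875) = 0.7800 m
C+Z_d+Z_r = 0.2500+0.0400+0.0100 = 0.3000 m
sum ≈ 0.2300+0.1653+0.7800+0.3000 ≈ 1.4753 m = S ✓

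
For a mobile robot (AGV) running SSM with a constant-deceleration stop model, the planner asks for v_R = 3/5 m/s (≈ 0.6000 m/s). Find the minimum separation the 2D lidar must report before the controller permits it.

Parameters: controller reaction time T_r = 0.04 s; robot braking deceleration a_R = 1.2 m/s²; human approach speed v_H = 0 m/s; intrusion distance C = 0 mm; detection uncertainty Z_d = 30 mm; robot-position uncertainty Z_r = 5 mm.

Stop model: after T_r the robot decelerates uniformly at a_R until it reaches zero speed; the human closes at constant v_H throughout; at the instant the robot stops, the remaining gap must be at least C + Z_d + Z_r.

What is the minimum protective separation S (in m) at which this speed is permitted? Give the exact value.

S_min = 209/1000 m = 0.2090 m

T_s = v_R/a_R = (3/5)/(6/5) = 0.5000 s
robot in T_r: 0.6000·0.0400 = 0.0240 m
braking distance = 0.6000²/(2·1.2000) = 0.1500 m
human closes 0.0000·0.5400 = 0.0000 m
margins: 0.0000+0.0300+0.0050 = 0.0350 m
S_min ≈ 0.0240+0.1500+0.0000+0.0350  ⇒  S_min = 209/1000 m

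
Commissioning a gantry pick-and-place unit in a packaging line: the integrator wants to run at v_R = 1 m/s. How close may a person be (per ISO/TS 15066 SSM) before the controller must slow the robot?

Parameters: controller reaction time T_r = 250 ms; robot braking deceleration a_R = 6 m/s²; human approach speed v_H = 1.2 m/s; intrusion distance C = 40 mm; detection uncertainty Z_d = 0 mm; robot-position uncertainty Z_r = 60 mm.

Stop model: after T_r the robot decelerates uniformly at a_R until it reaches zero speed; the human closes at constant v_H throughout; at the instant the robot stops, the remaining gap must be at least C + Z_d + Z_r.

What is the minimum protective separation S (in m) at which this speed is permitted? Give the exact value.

S_min = 14/15 m = 0.9333 m

braking lasts T_s = 1/6 = 0.1667 s
robot in T_r: 1.0000·0.2500 = 0.2500 m
braking distance = 1.0000²/(2·6.0000) = 0.0833 m
human closes 1.2000·0.4167 = 0.5000 m
margins: 0.0400+0.0000+0.0600 = 0.1000 m
S_min ≈ 0.2500+0.0833+0.5000+0.1000  ⇒  S_min = 14/15 m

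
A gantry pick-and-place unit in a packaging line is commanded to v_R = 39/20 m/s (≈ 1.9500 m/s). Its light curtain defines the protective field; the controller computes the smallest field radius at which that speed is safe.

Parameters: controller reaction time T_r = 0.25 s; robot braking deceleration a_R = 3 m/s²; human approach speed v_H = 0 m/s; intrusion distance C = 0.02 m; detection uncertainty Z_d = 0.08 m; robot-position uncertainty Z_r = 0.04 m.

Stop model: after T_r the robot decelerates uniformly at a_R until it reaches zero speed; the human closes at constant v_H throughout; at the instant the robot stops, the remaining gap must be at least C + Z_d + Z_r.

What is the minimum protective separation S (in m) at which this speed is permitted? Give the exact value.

S_min = 1009/800 m = 1.2612 m

T_s = v_R/a_R = (39/20)/3 = 0.6500 s
robot in T_r: 1.9500·0.2500 = 0.4875 m
robot under decel: 1.9500²/(2·3.0000) = 0.6338 m
person approaches 0.0000·(0.2500+0.6500) = 0.0000 m
C+Z_d+Z_r = 0.0200+0.0800+0.0400 = 0.1400 m
S_min ≈ 0.4875+0.6338+0.0000+0.1400  ⇒  S_min = 1009/800 m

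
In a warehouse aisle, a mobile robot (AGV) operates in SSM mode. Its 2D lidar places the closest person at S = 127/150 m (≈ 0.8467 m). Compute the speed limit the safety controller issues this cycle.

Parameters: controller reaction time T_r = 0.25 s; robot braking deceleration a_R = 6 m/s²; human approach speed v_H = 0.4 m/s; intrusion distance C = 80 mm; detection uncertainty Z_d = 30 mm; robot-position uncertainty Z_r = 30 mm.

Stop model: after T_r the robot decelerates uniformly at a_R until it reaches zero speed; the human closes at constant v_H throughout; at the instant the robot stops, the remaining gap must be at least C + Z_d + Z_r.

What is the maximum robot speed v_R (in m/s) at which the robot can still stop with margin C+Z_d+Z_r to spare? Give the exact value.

v_R_max = 7/5 m/s = 1.4000 m/s

collect terms ⇒ (1/12)·v_R² + (19/60)·v_R + (-91/150) = 0
  disc = (19/60)² − 4·(1/12)·(-91/150) = 121/400 ; √disc = 11/20
  v_R = (−(19/60) + 11/20) / (2·(1/12)) = 7/5 m/s
check:
T_s = v_R/a_R = (7/5)/6 = 0.2333 s
reaction-phase robot travel = 1.4000·0.2500 = 0.3500 m
robot under decel: 1.4000²/(2·6.0000) = 0.1633 m
person approaches 0.4000·(0.2500+0.2333) = 0.1933 m
C+Z_d+Z_r = 0.0800+0.0300+0.0300 = 0.1400 m
sum ≈ 0.3500+0.1633+0.1933+0.1400 ≈ 0.8467 m = S ✓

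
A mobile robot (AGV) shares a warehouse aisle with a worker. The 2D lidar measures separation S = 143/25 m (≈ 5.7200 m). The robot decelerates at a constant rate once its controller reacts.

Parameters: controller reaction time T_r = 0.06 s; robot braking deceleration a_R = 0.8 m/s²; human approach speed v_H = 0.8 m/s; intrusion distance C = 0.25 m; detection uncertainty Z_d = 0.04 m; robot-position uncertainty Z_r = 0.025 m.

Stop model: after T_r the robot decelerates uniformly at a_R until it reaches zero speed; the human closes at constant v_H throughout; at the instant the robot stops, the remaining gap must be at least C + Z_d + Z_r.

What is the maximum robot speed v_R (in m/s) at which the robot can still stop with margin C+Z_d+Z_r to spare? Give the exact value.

v_R_max = 11/5 m/s = 2.2000 m/s

quadratic (5/8)·v² + (53/50)·v + (-5357/1000) = 0
  disc = (53/50)² − 4·(5/8)·(-5357/1000) = 145161/10000 ; √disc = 381/100
  v_R = (−(53/50) + 381/100) / (2·(5/8)) = 11/5 m/s
check:
stop time T_s = (11/5)/(4/5) = 2.7500 s
reaction-phase robot travel = 2.2000·0.0600 = 0.1320 m
braking distance = 2.2000²/(2·0.8000) = 3.0250 m
person approaches 0.8000·(0.0600+2.7500) = 2.2480 m
C+Z_d+Z_r = 0.2500+0.0400+0.0250 = 0.3150 m
sum ≈ 0.1320+3.0250+2.2480+0.3150 ≈ 5.7200 m = S ✓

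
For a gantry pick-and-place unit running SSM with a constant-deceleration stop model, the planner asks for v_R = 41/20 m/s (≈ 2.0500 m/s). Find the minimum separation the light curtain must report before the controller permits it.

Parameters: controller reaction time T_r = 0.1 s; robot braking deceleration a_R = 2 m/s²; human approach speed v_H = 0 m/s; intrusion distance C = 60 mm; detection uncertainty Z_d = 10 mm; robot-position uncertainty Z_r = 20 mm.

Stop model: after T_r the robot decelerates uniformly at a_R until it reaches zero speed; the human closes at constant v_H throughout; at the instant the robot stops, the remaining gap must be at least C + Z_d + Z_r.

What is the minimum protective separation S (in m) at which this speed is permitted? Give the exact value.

stop time T_s = (41/20)/2 = 1.0250 s
robot covers v_R·T_r = 2.0500·0.1000 = 0.2050 m before braking
robot under decel: 2.0500²/(2·2.0000) = 1.0506 m
human over T_r+T_s: 0.0000·(0.1000+1.0250) = 0.0000 m
margins: 0.0600+0.0100+0.0200 = 0.0900 m
S_min ≈ 0.2050+1.0506+0.0000+0.0900  ⇒  S_min = 2153/1600 m

S_min = 2153/1600 m = 1.3456 m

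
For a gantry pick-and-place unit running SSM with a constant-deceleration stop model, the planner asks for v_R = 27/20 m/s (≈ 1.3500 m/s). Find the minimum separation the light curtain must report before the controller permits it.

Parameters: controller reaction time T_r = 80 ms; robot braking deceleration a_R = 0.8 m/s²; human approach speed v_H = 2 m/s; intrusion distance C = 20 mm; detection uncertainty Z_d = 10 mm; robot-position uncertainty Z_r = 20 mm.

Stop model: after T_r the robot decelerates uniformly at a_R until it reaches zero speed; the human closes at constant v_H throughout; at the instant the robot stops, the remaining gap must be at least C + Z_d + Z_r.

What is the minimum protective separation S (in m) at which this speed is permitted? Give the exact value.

S_min = 77313/16000 m = 4.8321 m

braking lasts T_s = (27/20)/(4/5) = 1.6875 s
robot in T_r: 1.3500·0.0800 = 0.1080 m
robot covers 1.3500·1.6875 − ½·0.8000·1.6875² = 1.1391 m while stopping
human over T_r+T_s: 2.0000·(0.0800+1.6875) = 3.5350 m
C+Z_d+Z_r = 0.0200+0.0100+0.0200 = 0.0500 m
S_min ≈ 0.1080+1.1391+3.5350+0.0500  ⇒  S_min = 77313/16000 m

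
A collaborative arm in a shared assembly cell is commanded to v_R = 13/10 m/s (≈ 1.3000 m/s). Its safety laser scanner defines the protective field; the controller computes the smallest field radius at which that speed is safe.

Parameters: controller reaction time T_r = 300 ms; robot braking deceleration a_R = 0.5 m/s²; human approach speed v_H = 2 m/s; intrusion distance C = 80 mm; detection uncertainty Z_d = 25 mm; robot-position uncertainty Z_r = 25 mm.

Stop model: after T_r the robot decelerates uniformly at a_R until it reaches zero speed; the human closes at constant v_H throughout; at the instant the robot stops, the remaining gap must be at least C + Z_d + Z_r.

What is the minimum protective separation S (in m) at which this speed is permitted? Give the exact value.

stop time T_s = (13/10)/(1/2) = 2.6000 s
robot in T_r: 1.3000·0.3000 = 0.3900 m
braking distance = 1.3000²/(2·0.5000) = 1.6900 m
human over T_r+T_s: 2.0000·(0.3000+2.6000) = 5.8000 m
margins: 0.0800+0.0250+0.0250 = 0.1300 m
S_min ≈ 0.3900+1.6900+5.8000+0.1300  ⇒  S_min = 801/100 m

S_min = 801/100 m = 8.0100 m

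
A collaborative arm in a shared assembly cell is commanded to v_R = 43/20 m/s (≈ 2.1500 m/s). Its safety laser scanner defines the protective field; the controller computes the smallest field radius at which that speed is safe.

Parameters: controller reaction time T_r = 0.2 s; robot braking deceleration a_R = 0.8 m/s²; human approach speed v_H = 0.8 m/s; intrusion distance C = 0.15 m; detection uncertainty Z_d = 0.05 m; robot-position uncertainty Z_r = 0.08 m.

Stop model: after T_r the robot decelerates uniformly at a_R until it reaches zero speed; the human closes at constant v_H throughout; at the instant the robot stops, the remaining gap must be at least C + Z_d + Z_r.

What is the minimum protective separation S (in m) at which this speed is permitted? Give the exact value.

braking lasts T_s = (43/20)/(4/5) = 2.6875 s
reaction-phase robot travel = 2.1500·0.2000 = 0.4300 m
braking distance = 2.1500²/(2·0.8000) = 2.8891 m
human over T_r+T_s: 0.8000·(0.2000+2.6875) = 2.3100 m
C+Z_d+Z_r = 0.1500+0.0500+0.0800 = 0.2800 m
S_min ≈ 0.4300+2.8891+2.3100+0.2800  ⇒  S_min = 18909/3200 m

S_min = 18909/3200 m = 5.9091 m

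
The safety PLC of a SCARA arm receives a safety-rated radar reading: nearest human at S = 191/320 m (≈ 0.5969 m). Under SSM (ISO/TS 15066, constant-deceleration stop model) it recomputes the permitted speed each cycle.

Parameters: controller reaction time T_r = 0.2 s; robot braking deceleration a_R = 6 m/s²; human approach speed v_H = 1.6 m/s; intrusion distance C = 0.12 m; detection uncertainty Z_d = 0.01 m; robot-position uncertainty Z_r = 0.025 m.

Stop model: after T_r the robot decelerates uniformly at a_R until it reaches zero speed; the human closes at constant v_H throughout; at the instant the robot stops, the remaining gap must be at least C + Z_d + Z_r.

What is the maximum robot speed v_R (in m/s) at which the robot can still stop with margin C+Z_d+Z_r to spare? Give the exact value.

v_R_max = 1/4 m/s = 0.2500 m/s

quadratic (1/12)·v² + (7/15)·v + (-39/320) = 0
  disc = (7/15)² − 4·(1/12)·(-39/320) = 3721/14400 ; √disc = 61/120
  v_R = (−(7/15) + 61/120) / (2·(1/12)) = 1/4 m/s
check:
braking lasts T_s = (1/4)/6 = 0.0417 s
robot covers v_R·T_r = 0.2500·0.2000 = 0.0500 m before braking
robot covers 0.2500·0.0417 − ½·6.0000·0.0417² = 0.0052 m while stopping
person approaches 1.6000·(0.2000+0.0417) = 0.3867 m
C+Z_d+Z_r = 0.1200+0.0100+0.0250 = 0.1550 m
sum ≈ 0.0500+0.0052+0.3867+0.1550 ≈ 0.5969 m = S ✓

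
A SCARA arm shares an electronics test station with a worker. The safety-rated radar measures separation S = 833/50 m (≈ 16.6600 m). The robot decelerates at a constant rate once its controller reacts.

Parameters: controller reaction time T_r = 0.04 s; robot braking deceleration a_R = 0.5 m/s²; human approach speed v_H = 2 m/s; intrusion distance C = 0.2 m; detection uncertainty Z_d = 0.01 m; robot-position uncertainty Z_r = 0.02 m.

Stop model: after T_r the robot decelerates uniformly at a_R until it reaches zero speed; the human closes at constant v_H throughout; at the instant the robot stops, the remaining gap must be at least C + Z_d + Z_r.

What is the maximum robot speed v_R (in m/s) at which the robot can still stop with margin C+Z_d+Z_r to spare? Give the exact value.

quadratic (1)·v² + (101/25)·v + (-327/20) = 0
  disc = (101/25)² − 4·(1)·(-327/20) = 51076/625 ; √disc = 226/25
  v_R = (−(101/25) + 226/25) / (2·(1)) = 5/2 m/s
check:
stop time T_s = (5/2)/(1/2) = 5.0000 s
reaction-phase robot travel = 2.5000·0.0400 = 0.1000 m
robot under decel: 2.5000²/(2·0.5000) = 6.2500 m
human closes 2.0000·5.0400 = 10.0800 m
residual clearance needed = 0.2000+0.0100+0.0200 = 0.2300 m
sum ≈ 0.1000+6.2500+10.0800+0.2300 ≈ 16.6600 m = S ✓

v_R_max = 5/2 m/s = 2.5000 m/s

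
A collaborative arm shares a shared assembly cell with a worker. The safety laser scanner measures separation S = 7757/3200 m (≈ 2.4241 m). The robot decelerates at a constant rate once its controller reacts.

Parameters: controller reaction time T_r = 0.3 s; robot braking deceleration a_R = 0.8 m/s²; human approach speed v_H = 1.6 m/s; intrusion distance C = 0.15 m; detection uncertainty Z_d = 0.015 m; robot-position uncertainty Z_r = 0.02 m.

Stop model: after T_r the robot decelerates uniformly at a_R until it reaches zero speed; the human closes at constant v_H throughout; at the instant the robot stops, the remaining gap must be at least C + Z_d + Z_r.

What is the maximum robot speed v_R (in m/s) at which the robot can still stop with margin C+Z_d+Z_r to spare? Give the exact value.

v_R_max = 13/20 m/s = 0.6500 m/s

at the boundary: (5/8)·v² + (23/10)·v + (-5629/3200) = 0
  disc = (23/10)² − 4·(5/8)·(-5629/3200) = 62001/6400 ; √disc = 249/80
  v_R = (−(23/10) + 249/80) / (2·(5/8)) = 13/20 m/s
check:
stop time T_s = (13/20)/(4/5) = 0.8125 s
robot in T_r: 0.6500·0.3000 = 0.1950 m
braking distance = 0.6500²/(2·0.8000) = 0.2641 m
human closes 1.6000·1.1125 = 1.7800 m
margins: 0.1500+0.0150+0.0200 = 0.1850 m
sum ≈ 0.1950+0.2641+1.7800+0.1850 ≈ 2.4241 m = S ✓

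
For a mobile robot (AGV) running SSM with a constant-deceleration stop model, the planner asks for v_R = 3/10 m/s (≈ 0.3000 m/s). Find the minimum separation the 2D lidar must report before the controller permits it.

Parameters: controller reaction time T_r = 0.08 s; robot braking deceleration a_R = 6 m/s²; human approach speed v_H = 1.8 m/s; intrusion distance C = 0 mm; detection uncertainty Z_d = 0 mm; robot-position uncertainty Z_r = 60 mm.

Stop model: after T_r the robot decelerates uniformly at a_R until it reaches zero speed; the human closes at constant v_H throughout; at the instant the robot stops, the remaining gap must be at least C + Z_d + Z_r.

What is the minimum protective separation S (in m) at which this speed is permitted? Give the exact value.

braking lasts T_s = (3/10)/6 = 0.0500 s
reaction-phase robot travel = 0.3000·0.0800 = 0.0240 m
robot covers 0.3000·0.0500 − ½·6.0000·0.0500² = 0.0075 m while stopping
human closes 1.8000·0.1300 = 0.2340 m
margins: 0.0000+0.0000+0.0600 = 0.0600 m
S_min ≈ 0.0240+0.0075+0.2340+0.0600  ⇒  S_min = 651/2000 m

S_min = 651/2000 m = 0.3255 m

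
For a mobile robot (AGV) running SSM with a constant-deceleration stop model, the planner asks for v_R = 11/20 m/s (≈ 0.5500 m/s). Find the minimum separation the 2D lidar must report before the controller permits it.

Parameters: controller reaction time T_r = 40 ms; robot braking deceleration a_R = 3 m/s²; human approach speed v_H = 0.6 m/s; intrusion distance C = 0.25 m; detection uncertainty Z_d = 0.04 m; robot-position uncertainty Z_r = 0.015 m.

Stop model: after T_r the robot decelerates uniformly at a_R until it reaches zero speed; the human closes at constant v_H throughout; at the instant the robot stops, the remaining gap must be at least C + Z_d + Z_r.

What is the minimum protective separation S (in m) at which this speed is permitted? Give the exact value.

T_s = v_R/a_R = (11/20)/3 = 0.1833 s
reaction-phase robot travel = 0.5500·0.0400 = 0.0220 m
braking distance = 0.5500²/(2·3.0000) = 0.0504 m
human closes 0.6000·0.2233 = 0.1340 m
C+Z_d+Z_r = 0.2500+0.0400+0.0150 = 0.3050 m
S_min ≈ 0.0220+0.0504+0.1340+0.3050  ⇒  S_min = 6137/12000 m

S_min = 6137/12000 m = 0.5114 m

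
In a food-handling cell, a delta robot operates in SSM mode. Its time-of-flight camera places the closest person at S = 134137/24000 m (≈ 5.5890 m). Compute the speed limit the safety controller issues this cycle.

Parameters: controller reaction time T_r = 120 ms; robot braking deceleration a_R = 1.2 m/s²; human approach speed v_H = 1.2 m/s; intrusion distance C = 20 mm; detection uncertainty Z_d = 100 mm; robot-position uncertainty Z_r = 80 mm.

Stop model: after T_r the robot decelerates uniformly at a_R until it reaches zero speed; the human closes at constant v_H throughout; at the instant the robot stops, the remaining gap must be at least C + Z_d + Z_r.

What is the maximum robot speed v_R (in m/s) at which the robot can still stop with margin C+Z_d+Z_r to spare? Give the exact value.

v_R_max = 49/20 m/s = 2.4500 m/s

collect terms ⇒ (5/12)·v_R² + (28/25)·v_R + (-125881/24000) = 0
  disc = (28/25)² − 4·(5/12)·(-125881/24000) = 3598609/360000 ; √disc = 1897/600
  v_R = (−(28/25) + 1897/600) / (2·(5/12)) = 49/20 m/s
check:
braking lasts T_s = (49/20)/(6/5) = 2.0417 s
reaction-phase robot travel = 2.4500·0.1200 = 0.2940 m
braking distance = 2.4500²/(2·1.2000) = 2.5010 m
person approaches 1.2000·(0.1200+2.0417) = 2.5940 m
residual clearance needed = 0.0200+0.1000+0.0800 = 0.2000 m
sum ≈ 0.2940+2.5010+2.5940+0.2000 ≈ 5.5890 m = S ✓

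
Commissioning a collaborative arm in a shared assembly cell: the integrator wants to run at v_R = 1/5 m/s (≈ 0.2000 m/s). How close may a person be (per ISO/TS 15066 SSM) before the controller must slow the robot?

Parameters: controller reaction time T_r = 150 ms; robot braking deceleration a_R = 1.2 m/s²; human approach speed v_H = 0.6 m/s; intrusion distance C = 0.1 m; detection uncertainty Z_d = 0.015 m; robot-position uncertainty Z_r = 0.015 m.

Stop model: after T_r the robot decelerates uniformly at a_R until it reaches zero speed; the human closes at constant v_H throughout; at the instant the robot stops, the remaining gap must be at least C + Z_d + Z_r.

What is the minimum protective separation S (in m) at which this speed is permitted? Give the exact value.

S_min = 11/30 m = 0.3667 m

T_s = v_R/a_R = (1/5)/(6/5) = 0.1667 s
robot covers v_R·T_r = 0.2000·0.1500 = 0.0300 m before braking
braking distance = 0.2000²/(2·1.2000) = 0.0167 m
person approaches 0.6000·(0.1500+0.1667) = 0.1900 m
margins: 0.1000+0.0150+0.0150 = 0.1300 m
S_min ≈ 0.0300+0.0167+0.1900+0.1300  ⇒  S_min = 11/30 m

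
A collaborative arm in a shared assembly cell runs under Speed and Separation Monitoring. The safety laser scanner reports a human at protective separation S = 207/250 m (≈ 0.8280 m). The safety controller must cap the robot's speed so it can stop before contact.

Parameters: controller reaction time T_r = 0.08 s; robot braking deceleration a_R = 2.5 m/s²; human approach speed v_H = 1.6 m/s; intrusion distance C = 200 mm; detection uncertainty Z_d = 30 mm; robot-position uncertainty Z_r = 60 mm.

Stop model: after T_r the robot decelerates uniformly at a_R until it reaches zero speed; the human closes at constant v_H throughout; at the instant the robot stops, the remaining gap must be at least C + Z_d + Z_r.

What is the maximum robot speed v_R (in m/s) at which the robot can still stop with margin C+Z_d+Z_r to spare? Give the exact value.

v_R_max = 1/2 m/s = 0.5000 m/s

at the boundary: (1/5)·v² + (18/25)·v + (-41/100) = 0
  disc = (18/25)² − 4·(1/5)·(-41/100) = 529/625 ; √disc = 23/25
  v_R = (−(18/25) + 23/25) / (2·(1/5)) = 1/2 m/s
check:
stop time T_s = (1/2)/(5/2) = 0.2000 s
reaction-phase robot travel = 0.5000·0.0800 = 0.0400 m
robot covers 0.5000·0.2000 − ½·2.5000·0.2000² = 0.0500 m while stopping
person approaches 1.6000·(0.0800+0.2000) = 0.4480 m
residual clearance needed = 0.2000+0.0300+0.0600 = 0.2900 m
sum ≈ 0.0400+0.0500+0.4480+0.2900 ≈ 0.8280 m = S ✓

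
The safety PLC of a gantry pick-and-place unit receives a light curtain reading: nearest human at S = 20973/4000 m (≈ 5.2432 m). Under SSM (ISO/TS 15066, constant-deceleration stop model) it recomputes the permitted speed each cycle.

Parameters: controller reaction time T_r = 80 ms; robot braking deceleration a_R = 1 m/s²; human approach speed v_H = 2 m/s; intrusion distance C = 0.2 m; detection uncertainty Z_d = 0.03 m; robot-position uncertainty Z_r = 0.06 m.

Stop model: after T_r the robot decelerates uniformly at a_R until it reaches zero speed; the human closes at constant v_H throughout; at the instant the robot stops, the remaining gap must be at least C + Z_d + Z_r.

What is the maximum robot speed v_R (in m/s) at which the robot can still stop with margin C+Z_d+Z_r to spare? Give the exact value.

quadratic (1/2)·v² + (52/25)·v + (-19173/4000) = 0
  disc = (52/25)² − 4·(1/2)·(-19173/4000) = 139129/10000 ; √disc = 373/100
  v_R = (−(52/25) + 373/100) / (2·(1/2)) = 33/20 m/s
check:
braking lasts T_s = (33/20)/1 = 1.6500 s
robot covers v_R·T_r = 1.6500·0.0800 = 0.1320 m before braking
robot under decel: 1.6500²/(2·1.0000) = 1.3613 m
person approaches 2.0000·(0.0800+1.6500) = 3.4600 m
residual clearance needed = 0.2000+0.0300+0.0600 = 0.2900 m
sum ≈ 0.1320+1.3613+3.4600+0.2900 ≈ 5.2432 m = S ✓

v_R_max = 33/20 m/s = 1.6500 m/s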